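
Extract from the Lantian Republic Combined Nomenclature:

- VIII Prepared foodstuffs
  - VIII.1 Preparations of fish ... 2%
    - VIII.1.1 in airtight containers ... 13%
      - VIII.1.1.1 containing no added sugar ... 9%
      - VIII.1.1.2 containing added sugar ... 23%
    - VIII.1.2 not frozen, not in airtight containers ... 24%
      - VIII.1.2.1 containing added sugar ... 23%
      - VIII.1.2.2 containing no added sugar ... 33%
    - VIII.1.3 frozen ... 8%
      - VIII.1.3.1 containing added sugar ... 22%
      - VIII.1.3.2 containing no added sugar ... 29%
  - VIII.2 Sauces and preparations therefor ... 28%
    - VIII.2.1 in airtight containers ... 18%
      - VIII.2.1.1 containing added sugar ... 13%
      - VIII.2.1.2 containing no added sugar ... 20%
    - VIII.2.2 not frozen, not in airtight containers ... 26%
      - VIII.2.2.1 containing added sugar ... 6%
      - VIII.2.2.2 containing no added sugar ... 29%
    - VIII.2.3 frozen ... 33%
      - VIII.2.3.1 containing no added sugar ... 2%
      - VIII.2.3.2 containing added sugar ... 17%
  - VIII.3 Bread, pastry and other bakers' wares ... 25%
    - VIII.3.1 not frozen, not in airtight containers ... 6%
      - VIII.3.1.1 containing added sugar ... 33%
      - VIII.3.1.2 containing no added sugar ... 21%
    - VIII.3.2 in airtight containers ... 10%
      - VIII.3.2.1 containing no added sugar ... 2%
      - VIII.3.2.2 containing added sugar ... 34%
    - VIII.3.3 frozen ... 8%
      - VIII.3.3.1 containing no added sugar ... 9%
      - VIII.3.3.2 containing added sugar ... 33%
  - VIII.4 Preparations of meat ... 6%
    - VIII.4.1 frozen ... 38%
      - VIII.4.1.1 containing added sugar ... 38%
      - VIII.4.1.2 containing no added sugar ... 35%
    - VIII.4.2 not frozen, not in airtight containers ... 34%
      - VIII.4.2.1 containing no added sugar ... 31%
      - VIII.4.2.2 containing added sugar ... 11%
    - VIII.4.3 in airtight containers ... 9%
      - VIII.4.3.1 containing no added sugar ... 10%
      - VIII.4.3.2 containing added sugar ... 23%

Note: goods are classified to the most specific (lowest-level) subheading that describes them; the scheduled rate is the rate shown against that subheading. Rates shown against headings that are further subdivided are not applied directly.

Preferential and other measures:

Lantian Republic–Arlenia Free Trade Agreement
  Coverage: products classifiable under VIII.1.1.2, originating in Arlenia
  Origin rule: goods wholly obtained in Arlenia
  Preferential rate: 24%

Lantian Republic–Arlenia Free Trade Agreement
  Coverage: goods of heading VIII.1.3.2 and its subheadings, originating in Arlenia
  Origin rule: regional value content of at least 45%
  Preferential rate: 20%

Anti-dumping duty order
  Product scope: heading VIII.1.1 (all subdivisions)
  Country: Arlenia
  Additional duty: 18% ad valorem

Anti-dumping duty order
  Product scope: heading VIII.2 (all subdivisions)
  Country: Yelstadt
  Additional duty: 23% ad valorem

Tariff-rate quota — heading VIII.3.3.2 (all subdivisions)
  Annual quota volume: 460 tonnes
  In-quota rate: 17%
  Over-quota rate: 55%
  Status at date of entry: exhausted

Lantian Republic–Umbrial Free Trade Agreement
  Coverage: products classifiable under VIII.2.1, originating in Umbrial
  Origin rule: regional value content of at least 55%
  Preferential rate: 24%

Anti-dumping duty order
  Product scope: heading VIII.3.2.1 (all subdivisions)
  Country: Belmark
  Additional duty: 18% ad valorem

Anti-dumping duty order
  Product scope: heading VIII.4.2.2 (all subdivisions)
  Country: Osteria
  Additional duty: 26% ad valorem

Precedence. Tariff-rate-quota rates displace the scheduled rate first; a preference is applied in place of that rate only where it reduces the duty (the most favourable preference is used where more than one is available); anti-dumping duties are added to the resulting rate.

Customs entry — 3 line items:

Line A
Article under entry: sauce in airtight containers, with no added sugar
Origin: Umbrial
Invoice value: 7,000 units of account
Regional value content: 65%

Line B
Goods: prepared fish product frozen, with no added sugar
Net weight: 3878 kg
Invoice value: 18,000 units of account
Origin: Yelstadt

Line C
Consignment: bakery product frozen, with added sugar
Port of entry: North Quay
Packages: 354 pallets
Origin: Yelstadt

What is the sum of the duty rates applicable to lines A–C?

104%

Line A: sauce → VIII.2; in airtight containers → VIII.2.1; with no added sugar → VIII.2.1.2. Scheduled 20%. Umbrial agreement on VIII.2.1: RVC ≥ 55% → 24% available; preference 24% not lower than 20% → no reduction. → 20%.
Line B: prepared fish product → VIII.1; frozen → VIII.1.3; with no added sugar → VIII.1.3.2. Scheduled 29%. No special measure applies. → 29%.
Line C: bakery product → VIII.3; frozen → VIII.3.3; with added sugar → VIII.3.3.2. Scheduled 33%. quota on VIII.3.3.2 exhausted → over-quota 55%. → 55%.
Sum: 20% + 29% + 55% = 104%.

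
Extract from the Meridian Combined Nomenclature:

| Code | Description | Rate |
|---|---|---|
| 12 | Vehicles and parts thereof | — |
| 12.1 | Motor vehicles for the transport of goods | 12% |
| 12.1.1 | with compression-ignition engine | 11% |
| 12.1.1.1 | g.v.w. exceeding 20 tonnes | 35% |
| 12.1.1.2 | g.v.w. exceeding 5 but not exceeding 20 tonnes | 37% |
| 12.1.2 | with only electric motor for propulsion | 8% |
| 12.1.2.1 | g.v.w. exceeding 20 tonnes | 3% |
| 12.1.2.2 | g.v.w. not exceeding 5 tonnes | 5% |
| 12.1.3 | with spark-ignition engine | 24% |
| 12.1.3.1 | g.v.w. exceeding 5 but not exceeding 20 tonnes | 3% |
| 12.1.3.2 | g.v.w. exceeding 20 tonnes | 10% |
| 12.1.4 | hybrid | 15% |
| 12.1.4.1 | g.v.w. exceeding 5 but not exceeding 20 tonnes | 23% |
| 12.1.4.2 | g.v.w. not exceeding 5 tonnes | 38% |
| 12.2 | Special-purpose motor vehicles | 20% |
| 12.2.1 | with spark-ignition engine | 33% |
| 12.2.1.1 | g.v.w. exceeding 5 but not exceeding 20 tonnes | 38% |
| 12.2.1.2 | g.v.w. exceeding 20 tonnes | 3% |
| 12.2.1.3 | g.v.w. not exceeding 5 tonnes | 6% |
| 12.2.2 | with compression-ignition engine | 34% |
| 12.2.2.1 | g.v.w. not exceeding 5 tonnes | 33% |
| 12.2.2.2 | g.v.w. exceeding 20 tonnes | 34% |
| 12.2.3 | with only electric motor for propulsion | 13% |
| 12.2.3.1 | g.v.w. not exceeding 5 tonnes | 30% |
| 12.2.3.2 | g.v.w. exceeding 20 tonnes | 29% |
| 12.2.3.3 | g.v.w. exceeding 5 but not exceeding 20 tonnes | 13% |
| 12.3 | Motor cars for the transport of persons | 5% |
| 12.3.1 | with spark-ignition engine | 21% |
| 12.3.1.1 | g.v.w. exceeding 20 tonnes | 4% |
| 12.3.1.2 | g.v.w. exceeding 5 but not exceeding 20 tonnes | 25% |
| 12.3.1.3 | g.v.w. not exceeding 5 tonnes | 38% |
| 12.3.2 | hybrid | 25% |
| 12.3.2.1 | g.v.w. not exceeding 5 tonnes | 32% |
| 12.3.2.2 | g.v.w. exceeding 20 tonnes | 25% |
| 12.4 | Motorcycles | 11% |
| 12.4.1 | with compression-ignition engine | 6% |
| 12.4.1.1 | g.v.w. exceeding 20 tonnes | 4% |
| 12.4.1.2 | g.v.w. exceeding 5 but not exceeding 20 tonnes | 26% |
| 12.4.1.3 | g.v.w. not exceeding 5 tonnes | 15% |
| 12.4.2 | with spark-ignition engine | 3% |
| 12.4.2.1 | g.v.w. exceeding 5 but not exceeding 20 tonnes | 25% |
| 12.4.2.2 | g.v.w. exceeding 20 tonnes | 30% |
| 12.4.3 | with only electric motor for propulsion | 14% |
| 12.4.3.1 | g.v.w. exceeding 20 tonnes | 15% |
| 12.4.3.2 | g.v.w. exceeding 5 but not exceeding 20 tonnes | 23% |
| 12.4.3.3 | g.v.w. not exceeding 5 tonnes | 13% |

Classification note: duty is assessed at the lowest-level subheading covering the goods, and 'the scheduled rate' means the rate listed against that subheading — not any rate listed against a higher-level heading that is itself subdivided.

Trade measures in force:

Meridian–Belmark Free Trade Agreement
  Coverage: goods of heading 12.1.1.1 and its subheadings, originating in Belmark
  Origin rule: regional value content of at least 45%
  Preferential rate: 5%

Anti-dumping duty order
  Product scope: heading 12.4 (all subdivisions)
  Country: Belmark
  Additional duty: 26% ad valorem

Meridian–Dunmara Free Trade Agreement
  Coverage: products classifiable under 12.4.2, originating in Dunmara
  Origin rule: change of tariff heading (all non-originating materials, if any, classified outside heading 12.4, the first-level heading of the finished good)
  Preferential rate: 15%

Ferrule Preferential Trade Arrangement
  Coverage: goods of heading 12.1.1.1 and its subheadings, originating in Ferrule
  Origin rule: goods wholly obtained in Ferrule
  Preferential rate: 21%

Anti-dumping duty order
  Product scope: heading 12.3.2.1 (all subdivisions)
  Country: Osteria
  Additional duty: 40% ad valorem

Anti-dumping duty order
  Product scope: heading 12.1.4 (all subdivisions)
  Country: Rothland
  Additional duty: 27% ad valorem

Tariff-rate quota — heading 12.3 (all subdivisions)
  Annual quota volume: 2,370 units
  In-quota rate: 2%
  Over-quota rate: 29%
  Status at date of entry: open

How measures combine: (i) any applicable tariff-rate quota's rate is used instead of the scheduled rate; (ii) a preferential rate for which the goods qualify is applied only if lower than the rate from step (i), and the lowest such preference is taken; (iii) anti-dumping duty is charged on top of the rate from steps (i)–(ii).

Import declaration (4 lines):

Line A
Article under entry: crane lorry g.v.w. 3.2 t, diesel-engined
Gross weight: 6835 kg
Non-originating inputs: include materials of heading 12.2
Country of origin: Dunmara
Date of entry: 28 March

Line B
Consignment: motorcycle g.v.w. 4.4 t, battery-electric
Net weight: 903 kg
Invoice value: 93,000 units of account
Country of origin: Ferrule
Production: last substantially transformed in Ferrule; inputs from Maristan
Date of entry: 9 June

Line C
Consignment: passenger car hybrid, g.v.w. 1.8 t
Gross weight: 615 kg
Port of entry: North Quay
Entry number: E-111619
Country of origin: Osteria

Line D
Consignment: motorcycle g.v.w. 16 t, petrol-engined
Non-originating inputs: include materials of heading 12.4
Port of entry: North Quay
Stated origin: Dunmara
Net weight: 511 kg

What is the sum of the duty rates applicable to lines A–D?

Line A: crane lorry → 12.2; diesel-engined → 12.2.2; g.v.w. 3.2 t → 12.2.2.1. Scheduled 33%. Dunmara agreement on 12.4.2: 12.2.2.1 not covered. → 33%.
Line B: motorcycle → 12.4; battery-electric → 12.4.3; g.v.w. 4.4 t → 12.4.3.3. Scheduled 13%. Ferrule agreement on 12.1.1.1: 12.4.3.3 not covered. → 13%.
Line C: passenger car → 12.3; hybrid → 12.3.2; g.v.w. 1.8 t → 12.3.2.1. Scheduled 32%. quota on 12.3 open → in-quota 2%; anti-dumping (Osteria, 12.3.2.1): +40%; total 2% + 40% = 42%. → 42%.
Line D: motorcycle → 12.4; petrol-engined → 12.4.2; g.v.w. 16 t → 12.4.2.1. Scheduled 25%. Dunmara agreement on 12.4.2: CTH not met. → 25%.
Sum: 33% + 13% + 42% + 25% = 113%.

113%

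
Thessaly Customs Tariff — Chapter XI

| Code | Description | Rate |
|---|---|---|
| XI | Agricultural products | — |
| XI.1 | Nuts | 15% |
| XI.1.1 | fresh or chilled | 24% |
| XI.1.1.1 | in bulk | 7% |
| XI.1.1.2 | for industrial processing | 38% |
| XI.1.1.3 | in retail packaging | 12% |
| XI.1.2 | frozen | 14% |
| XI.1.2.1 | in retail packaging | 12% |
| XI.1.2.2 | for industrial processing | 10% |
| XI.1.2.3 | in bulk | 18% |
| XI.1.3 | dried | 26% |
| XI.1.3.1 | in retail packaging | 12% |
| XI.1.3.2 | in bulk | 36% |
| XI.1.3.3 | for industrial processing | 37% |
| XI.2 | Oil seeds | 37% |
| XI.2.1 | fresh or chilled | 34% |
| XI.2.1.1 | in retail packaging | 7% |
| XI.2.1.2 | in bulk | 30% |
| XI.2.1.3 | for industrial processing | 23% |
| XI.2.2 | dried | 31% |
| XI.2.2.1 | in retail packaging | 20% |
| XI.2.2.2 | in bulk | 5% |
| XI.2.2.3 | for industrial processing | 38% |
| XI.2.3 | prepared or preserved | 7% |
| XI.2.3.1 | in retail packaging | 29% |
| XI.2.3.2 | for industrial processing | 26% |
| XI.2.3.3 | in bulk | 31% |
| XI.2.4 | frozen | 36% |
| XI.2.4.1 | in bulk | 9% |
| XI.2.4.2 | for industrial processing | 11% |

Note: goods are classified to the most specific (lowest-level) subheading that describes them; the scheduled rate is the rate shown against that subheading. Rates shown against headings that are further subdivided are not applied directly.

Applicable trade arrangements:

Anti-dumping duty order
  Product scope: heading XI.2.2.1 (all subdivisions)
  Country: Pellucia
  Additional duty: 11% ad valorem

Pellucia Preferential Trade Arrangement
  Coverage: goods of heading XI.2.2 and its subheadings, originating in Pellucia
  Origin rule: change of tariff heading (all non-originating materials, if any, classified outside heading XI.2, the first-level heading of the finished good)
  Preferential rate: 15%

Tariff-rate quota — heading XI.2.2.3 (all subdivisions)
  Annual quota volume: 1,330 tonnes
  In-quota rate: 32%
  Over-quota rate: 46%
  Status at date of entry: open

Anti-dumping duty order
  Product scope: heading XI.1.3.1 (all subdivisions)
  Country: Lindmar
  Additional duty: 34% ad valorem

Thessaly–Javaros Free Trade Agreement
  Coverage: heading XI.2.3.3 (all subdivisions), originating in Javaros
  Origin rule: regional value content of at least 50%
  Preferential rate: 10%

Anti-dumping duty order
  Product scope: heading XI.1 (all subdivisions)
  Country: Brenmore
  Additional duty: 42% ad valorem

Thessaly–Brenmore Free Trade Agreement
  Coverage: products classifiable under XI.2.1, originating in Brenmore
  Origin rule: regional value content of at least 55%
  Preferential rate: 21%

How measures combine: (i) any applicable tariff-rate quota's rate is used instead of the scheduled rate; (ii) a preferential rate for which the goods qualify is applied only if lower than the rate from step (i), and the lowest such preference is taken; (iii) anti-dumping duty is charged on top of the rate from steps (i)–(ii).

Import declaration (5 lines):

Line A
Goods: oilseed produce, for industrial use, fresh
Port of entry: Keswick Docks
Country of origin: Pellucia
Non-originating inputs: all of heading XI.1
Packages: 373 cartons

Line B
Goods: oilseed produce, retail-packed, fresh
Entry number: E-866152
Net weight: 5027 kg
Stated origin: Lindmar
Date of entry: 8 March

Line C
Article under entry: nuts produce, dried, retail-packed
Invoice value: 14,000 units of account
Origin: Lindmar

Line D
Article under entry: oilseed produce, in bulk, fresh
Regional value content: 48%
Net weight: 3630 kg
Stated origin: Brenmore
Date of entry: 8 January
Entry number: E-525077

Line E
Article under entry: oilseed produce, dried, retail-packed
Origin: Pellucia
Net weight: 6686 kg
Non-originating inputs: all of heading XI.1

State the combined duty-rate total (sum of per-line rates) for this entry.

132%

Line A: oilseed → XI.2; fresh → XI.2.1; for industrial use → XI.2.1.3. Scheduled 23%. Pellucia agreement on XI.2.2: XI.2.1.3 not covered. → 23%.
Line B: oilseed → XI.2; fresh → XI.2.1; retail-packed → XI.2.1.1. Scheduled 7%. No special measure applies. → 7%.
Line C: nuts → XI.1; dried → XI.1.3; retail-packed → XI.1.3.1. Scheduled 12%. anti-dumping (Lindmar, XI.1.3.1): +34%; total 12% + 34% = 46%. → 46%.
Line D: oilseed → XI.2; fresh → XI.2.1; in bulk → XI.2.1.2. Scheduled 30%. Brenmore agreement on XI.2.1: RVC < 55%. → 30%.
Line E: oilseed → XI.2; dried → XI.2.2; retail-packed → XI.2.2.1. Scheduled 20%. Pellucia agreement on XI.2.2: CTH met → 15% available; preferential 15%; anti-dumping (Pellucia, XI.2.2.1): +11%; total 15% + 11% = 26%. → 26%.
Sum: 23% + 7% + 46% + 30% + 26% = 132%.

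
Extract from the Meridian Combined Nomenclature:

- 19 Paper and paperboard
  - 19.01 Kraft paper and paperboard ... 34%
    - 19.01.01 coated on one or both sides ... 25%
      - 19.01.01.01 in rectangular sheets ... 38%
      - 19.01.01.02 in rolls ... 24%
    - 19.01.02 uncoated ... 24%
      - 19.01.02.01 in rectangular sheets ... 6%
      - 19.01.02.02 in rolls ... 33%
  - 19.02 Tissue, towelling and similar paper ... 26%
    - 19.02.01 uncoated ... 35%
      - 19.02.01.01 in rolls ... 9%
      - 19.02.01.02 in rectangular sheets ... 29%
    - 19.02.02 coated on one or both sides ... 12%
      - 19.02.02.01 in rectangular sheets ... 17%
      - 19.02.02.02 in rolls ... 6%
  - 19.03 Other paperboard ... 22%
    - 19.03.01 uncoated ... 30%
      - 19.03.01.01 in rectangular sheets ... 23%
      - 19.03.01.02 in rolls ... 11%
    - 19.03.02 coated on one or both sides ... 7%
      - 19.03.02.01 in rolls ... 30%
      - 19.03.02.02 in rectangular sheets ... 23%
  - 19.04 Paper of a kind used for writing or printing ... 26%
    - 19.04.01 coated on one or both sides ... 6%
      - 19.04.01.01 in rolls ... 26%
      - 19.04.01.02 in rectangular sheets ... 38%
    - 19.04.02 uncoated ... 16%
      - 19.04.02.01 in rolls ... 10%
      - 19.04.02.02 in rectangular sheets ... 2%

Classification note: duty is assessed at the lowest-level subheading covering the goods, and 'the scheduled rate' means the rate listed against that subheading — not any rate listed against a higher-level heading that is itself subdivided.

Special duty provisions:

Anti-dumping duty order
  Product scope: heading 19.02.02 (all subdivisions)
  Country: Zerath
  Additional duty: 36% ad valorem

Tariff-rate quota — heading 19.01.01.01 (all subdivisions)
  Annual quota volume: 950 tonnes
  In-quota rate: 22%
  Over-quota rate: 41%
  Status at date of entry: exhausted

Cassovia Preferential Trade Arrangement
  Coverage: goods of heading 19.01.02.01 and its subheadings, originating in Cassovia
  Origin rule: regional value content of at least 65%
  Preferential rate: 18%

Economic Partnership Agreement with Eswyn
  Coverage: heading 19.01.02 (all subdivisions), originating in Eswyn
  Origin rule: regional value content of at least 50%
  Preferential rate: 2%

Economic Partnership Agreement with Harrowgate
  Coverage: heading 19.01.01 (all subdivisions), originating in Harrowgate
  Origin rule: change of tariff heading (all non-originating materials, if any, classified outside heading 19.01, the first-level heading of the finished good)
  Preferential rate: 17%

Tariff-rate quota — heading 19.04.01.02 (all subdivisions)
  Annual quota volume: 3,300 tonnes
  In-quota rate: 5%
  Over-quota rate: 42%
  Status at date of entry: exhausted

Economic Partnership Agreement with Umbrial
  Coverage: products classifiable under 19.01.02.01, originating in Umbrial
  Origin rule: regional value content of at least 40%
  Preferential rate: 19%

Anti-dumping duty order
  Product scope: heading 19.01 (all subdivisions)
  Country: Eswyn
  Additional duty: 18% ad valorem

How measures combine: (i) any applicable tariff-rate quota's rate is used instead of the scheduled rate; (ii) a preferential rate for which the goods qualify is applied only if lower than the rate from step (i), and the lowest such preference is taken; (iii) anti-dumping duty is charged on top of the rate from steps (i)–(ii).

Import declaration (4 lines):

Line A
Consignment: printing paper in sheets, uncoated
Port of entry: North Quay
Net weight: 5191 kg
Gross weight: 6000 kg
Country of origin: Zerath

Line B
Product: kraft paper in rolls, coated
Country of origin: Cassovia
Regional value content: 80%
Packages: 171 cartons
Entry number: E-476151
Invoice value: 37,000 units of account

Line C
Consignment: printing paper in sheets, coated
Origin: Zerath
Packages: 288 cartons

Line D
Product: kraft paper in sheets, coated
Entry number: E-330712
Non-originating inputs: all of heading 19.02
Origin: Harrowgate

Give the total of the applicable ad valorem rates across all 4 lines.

Line A: printing paper → 19.04; uncoated → 19.04.02; in sheets → 19.04.02.02. Scheduled 2%. No special measure applies. → 2%.
Line B: kraft paper → 19.01; coated → 19.01.01; in rolls → 19.01.01.02. Scheduled 24%. Cassovia agreement on 19.01.02.01: 19.01.01.02 not covered. → 24%.
Line C: printing paper → 19.04; coated → 19.04.01; in sheets → 19.04.01.02. Scheduled 38%. quota on 19.04.01.02 exhausted → over-quota 42%. → 42%.
Line D: kraft paper → 19.01; coated → 19.01.01; in sheets → 19.01.01.01. Scheduled 38%. quota on 19.01.01.01 exhausted → over-quota 41%; Harrowgate agreement on 19.01.01: CTH met → 17% available; preferential 17%. → 17%.
Sum: 2% + 24% + 42% + 17% = 85%.

85%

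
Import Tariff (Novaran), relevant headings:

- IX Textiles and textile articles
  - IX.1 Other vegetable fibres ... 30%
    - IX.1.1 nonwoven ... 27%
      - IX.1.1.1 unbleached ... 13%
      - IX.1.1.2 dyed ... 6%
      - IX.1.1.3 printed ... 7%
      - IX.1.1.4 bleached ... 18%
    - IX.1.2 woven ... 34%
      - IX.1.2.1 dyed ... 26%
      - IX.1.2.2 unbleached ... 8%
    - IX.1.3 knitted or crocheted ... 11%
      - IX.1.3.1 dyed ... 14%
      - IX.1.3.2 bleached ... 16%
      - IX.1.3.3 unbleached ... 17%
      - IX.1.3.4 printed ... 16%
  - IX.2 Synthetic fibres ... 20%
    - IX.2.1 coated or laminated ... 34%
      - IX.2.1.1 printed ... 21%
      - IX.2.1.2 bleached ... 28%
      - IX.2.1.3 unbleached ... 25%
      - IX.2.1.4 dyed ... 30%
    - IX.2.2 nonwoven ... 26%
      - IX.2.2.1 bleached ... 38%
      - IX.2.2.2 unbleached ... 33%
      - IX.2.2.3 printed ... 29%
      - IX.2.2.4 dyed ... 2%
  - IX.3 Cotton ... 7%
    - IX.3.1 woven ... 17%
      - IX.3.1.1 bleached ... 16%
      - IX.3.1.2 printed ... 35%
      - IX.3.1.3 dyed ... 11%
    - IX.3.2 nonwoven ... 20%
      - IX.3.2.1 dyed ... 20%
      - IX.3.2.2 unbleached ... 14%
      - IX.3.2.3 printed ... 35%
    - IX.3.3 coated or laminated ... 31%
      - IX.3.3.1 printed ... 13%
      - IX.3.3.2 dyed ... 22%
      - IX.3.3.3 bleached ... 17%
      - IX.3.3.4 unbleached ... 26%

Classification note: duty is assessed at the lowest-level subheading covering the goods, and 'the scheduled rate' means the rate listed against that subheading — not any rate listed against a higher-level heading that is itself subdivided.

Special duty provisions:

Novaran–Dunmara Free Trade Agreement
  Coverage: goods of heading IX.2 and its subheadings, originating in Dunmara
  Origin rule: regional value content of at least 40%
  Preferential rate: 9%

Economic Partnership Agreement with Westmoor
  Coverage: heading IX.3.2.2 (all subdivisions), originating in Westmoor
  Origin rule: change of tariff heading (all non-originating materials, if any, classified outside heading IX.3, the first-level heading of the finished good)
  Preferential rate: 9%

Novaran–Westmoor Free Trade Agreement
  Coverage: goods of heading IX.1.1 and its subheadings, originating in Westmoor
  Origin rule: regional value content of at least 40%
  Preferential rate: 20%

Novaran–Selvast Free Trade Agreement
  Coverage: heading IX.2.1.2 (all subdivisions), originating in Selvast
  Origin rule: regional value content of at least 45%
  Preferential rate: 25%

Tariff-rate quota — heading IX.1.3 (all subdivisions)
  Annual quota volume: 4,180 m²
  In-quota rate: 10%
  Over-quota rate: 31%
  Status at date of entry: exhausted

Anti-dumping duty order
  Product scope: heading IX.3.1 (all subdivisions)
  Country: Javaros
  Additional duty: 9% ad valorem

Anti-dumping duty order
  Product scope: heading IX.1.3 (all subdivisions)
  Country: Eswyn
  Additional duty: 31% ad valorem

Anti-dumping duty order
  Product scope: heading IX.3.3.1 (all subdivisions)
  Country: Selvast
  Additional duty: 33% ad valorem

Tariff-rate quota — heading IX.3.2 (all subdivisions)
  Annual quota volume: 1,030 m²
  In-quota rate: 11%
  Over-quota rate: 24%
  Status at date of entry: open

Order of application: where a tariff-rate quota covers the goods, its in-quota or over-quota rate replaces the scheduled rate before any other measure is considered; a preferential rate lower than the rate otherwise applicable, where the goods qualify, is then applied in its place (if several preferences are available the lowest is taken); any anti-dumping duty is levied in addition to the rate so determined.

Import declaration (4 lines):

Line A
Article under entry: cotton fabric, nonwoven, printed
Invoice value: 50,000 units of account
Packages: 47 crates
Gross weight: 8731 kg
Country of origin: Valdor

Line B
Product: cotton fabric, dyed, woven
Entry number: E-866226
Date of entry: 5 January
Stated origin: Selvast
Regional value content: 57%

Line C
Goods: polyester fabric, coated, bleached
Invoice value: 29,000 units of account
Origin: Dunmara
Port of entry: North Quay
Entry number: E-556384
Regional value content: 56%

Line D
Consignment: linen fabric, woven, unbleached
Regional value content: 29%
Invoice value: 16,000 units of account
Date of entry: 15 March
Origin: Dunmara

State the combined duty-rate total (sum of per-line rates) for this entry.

39%

Line A: cotton → IX.3; nonwoven → IX.3.2; printed → IX.3.2.3. Scheduled 35%. quota on IX.3.2 open → in-quota 11%. → 11%.
Line B: cotton → IX.3; woven → IX.3.1; dyed → IX.3.1.3. Scheduled 11%. Selvast agreement on IX.2.1.2: IX.3.1.3 not covered. → 11%.
Line C: polyester → IX.2; coated → IX.2.1; bleached → IX.2.1.2. Scheduled 28%. Dunmara agreement on IX.2: RVC ≥ 40% → 9% available; preferential 9%. → 9%.
Line D: linen → IX.1; woven → IX.1.2; unbleached → IX.1.2.2. Scheduled 8%. Dunmara agreement on IX.2: IX.1.2.2 not covered. → 8%.
Sum: 11% + 11% + 9% + 8% = 39%.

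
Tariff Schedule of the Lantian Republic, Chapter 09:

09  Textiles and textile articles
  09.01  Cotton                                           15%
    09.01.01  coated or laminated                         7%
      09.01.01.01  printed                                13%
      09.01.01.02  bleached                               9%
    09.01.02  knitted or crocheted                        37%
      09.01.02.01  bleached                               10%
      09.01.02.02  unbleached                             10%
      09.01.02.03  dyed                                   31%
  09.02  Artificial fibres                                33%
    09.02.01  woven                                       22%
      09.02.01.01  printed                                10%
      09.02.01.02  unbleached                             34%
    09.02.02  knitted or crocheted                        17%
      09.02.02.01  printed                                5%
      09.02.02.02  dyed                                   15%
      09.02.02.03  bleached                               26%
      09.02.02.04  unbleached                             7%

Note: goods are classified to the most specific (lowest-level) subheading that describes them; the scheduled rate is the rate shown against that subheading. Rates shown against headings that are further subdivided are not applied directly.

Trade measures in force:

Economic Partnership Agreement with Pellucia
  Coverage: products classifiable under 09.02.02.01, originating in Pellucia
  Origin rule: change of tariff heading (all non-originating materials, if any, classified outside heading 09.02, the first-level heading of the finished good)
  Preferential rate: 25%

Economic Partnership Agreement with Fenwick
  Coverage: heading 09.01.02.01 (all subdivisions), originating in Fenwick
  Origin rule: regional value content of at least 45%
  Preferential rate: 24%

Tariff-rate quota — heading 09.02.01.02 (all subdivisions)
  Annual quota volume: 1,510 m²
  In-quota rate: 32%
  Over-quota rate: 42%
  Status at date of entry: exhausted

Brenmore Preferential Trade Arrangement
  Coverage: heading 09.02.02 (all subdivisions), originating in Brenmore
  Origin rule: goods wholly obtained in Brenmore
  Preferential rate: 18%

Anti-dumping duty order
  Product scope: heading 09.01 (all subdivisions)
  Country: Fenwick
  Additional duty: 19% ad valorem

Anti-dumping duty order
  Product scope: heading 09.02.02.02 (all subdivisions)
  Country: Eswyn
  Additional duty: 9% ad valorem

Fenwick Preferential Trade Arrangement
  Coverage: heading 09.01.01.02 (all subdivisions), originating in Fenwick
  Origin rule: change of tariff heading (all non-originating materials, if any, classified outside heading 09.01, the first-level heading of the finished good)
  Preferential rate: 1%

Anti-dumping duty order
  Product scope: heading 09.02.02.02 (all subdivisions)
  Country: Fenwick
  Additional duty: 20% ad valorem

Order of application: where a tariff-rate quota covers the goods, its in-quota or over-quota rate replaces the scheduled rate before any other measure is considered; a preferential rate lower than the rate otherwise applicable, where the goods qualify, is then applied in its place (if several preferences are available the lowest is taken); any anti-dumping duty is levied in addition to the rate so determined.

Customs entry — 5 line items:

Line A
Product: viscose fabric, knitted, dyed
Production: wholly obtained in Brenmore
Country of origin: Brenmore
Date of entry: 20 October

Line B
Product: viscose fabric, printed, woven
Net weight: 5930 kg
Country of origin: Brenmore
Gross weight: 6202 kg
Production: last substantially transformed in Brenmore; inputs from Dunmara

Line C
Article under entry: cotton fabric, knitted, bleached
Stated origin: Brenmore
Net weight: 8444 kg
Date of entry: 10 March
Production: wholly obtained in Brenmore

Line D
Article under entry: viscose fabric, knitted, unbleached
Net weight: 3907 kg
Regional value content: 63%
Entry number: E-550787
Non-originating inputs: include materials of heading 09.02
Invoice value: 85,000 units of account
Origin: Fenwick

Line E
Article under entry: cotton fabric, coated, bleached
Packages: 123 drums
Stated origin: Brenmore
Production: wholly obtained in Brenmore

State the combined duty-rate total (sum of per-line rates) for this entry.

Line A: viscose → 09.02; knitted → 09.02.02; dyed → 09.02.02.02. Scheduled 15%. Brenmore agreement on 09.02.02: wholly obtained → 18% available; preference 18% not lower than 15% → no reduction. → 15%.
Line B: viscose → 09.02; woven → 09.02.01; printed → 09.02.01.01. Scheduled 10%. Brenmore agreement on 09.02.02: 09.02.01.01 not covered. → 10%.
Line C: cotton → 09.01; knitted → 09.01.02; bleached → 09.01.02.01. Scheduled 10%. Brenmore agreement on 09.02.02: 09.01.02.01 not covered. → 10%.
Line D: viscose → 09.02; knitted → 09.02.02; unbleached → 09.02.02.04. Scheduled 7%. Fenwick agreement on 09.01.02.01: 09.02.02.04 not covered; Fenwick agreement on 09.01.01.02: 09.02.02.04 not covered. → 7%.
Line E: cotton → 09.01; coated → 09.01.01; bleached → 09.01.01.02. Scheduled 9%. Brenmore agreement on 09.02.02: 09.01.01.02 not covered. → 9%.
Sum: 15% + 10% + 10% + 7% + 9% = 51%.

51%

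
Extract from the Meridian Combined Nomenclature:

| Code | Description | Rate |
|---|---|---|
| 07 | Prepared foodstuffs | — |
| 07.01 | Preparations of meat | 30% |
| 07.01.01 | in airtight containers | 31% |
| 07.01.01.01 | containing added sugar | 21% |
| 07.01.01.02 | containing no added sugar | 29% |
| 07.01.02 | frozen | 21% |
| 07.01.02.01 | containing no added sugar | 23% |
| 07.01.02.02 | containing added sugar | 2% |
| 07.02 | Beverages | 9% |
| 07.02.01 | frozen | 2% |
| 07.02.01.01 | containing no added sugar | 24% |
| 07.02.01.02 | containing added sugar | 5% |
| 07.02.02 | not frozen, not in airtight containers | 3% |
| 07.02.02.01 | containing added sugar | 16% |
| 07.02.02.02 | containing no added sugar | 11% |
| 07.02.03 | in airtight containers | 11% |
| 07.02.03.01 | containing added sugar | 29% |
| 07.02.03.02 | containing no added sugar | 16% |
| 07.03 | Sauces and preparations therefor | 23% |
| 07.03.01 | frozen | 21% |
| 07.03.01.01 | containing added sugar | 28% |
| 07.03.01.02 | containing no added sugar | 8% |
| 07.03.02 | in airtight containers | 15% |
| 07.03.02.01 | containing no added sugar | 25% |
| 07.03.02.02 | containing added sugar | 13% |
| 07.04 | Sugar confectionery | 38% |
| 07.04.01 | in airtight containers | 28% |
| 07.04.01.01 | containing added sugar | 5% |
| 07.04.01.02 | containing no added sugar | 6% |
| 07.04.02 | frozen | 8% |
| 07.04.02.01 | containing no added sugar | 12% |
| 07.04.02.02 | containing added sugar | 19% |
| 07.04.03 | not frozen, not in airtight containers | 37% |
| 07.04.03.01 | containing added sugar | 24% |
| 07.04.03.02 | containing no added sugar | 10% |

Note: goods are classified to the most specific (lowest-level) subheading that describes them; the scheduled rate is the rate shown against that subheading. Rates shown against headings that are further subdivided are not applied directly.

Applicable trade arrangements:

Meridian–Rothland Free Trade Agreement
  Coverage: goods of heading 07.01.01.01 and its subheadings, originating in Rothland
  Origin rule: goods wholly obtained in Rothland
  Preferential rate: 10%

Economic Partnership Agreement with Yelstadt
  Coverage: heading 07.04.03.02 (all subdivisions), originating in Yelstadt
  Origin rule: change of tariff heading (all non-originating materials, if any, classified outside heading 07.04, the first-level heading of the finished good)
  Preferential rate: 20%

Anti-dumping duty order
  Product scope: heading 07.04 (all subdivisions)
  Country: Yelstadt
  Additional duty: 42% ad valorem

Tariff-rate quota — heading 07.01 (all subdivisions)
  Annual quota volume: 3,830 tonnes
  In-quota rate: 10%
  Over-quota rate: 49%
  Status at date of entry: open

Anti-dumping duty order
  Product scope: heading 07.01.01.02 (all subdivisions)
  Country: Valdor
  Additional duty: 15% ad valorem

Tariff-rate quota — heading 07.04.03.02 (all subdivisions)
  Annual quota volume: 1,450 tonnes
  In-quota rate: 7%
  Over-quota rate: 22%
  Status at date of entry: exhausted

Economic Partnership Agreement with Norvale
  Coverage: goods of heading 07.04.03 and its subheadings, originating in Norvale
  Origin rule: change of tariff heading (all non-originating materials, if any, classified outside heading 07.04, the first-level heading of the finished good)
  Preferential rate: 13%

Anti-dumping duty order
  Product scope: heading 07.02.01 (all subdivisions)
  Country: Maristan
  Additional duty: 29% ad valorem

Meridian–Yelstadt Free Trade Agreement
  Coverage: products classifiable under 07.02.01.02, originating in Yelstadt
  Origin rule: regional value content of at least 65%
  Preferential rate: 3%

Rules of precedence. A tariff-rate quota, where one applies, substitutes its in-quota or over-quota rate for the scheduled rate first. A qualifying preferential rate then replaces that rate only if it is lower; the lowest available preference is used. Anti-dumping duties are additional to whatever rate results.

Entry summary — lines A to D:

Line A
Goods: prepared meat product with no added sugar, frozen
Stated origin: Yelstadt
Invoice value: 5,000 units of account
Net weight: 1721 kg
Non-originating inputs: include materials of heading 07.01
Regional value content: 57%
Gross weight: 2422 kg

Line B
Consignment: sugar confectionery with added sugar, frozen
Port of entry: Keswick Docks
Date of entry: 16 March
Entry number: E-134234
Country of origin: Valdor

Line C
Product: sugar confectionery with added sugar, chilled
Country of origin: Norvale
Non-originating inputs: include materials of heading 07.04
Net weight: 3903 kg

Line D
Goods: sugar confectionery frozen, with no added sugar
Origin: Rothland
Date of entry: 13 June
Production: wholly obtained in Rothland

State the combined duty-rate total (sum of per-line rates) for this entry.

Line A: prepared meat product → 07.01; frozen → 07.01.02; with no added sugar → 07.01.02.01. Scheduled 23%. quota on 07.01 open → in-quota 10%; Yelstadt agreement on 07.04.03.02: 07.01.02.01 not covered; Yelstadt agreement on 07.02.01.02: 07.01.02.01 not covered. → 10%.
Line B: sugar confectionery → 07.04; frozen → 07.04.02; with added sugar → 07.04.02.02. Scheduled 19%. No special measure applies. → 19%.
Line C: sugar confectionery → 07.04; chilled → 07.04.03; with added sugar → 07.04.03.01. Scheduled 24%. Norvale agreement on 07.04.03: CTH not met. → 24%.
Line D: sugar confectionery → 07.04; frozen → 07.04.02; with no added sugar → 07.04.02.01. Scheduled 12%. Rothland agreement on 07.01.01.01: 07.04.02.01 not covered. → 12%.
Sum: 10% + 19% + 24% + 12% = 65%.

65%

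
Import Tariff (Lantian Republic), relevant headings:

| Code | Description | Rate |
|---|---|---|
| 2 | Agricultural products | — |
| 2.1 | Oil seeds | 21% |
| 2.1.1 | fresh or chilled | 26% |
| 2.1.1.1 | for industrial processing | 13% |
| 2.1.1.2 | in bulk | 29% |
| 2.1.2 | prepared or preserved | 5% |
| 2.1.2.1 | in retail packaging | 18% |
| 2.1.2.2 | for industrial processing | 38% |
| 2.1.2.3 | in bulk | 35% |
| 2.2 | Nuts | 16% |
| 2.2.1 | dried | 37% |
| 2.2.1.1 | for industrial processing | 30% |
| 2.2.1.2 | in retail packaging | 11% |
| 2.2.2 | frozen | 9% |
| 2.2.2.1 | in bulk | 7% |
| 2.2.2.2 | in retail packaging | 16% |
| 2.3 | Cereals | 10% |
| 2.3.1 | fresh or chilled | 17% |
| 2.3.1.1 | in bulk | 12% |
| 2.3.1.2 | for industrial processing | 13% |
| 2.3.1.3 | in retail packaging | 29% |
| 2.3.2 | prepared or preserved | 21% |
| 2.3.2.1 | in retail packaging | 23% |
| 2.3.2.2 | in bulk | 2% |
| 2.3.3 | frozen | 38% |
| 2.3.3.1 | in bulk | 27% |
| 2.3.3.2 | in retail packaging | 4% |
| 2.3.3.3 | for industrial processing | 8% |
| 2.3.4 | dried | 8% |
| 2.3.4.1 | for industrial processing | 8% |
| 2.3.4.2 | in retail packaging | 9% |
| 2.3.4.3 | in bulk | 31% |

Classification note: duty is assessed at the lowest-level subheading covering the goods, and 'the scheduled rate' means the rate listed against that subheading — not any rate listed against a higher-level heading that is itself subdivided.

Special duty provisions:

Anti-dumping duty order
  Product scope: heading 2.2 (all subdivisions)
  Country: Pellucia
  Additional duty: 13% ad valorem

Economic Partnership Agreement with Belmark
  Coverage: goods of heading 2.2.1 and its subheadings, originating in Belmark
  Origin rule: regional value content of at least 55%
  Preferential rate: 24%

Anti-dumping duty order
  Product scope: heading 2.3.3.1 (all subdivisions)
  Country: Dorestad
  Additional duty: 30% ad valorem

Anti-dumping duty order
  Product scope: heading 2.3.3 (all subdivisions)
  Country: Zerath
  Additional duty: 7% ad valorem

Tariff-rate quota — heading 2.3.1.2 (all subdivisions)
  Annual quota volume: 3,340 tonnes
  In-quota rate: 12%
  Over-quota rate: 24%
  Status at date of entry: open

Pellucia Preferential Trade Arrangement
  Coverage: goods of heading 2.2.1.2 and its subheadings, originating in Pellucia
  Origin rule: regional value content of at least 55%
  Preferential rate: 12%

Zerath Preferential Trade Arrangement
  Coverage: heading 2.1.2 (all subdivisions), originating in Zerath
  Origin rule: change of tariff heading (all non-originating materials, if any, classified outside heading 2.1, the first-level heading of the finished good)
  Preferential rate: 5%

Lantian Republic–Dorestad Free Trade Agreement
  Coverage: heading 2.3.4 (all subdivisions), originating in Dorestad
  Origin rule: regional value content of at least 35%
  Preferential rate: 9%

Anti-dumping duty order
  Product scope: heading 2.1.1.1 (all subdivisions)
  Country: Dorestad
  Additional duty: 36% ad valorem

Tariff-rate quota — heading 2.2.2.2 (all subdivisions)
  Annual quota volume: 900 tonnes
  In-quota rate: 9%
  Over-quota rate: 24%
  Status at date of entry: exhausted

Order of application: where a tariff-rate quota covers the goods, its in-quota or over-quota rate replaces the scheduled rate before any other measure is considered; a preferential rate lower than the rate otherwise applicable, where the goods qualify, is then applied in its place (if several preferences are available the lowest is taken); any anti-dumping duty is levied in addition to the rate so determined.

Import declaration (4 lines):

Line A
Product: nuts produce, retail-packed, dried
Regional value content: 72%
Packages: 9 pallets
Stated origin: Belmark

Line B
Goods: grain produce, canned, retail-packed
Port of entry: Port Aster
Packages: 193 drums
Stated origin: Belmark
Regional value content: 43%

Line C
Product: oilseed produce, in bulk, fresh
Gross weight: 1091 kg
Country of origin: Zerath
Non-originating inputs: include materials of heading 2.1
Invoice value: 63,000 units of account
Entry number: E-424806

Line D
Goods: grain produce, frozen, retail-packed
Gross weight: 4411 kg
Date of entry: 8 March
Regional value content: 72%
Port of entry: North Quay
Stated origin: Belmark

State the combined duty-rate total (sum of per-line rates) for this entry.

Line A: nuts → 2.2; dried → 2.2.1; retail-packed → 2.2.1.2. Scheduled 11%. Belmark agreement on 2.2.1: RVC ≥ 55% → 24% available; preference 24% not lower than 11% → no reduction. → 11%.
Line B: grain → 2.3; canned → 2.3.2; retail-packed → 2.3.2.1. Scheduled 23%. Belmark agreement on 2.2.1: 2.3.2.1 not covered. → 23%.
Line C: oilseed → 2.1; fresh → 2.1.1; in bulk → 2.1.1.2. Scheduled 29%. Zerath agreement on 2.1.2: 2.1.1.2 not covered. → 29%.
Line D: grain → 2.3; frozen → 2.3.3; retail-packed → 2.3.3.2. Scheduled 4%. Belmark agreement on 2.2.1: 2.3.3.2 not covered. → 4%.
Sum: 11% + 23% + 29% + 4% = 67%.

67%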